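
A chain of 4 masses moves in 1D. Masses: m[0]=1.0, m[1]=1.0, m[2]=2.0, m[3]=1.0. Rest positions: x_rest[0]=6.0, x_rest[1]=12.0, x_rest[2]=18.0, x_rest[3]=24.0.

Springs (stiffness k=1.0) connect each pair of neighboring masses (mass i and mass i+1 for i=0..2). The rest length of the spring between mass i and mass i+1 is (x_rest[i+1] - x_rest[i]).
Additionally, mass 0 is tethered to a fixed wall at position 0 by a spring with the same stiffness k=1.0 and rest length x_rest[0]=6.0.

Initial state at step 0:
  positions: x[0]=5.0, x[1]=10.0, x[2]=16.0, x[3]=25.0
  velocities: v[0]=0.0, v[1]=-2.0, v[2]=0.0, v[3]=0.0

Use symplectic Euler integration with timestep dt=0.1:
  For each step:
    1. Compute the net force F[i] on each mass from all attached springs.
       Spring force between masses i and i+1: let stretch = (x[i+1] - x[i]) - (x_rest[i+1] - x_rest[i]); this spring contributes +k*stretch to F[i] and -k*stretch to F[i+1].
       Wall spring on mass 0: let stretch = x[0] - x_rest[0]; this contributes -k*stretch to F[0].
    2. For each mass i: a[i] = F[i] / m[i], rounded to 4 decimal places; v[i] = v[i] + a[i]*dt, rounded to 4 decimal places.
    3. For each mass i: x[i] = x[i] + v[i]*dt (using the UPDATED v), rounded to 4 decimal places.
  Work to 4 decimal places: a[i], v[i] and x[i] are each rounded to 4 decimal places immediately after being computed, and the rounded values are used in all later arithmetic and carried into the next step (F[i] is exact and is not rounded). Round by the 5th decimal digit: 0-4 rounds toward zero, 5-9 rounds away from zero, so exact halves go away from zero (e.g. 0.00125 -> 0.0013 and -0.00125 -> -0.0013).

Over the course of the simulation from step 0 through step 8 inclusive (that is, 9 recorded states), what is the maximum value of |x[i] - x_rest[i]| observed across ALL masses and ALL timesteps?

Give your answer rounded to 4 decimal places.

Answer: 2.9412

Derivation:
Step 0: x=[5.0000 10.0000 16.0000 25.0000] v=[0.0000 -2.0000 0.0000 0.0000]
Step 1: x=[5.0000 9.8100 16.0150 24.9700] v=[0.0000 -1.9000 0.1500 -0.3000]
Step 2: x=[4.9981 9.6340 16.0438 24.9105] v=[-0.0190 -1.7605 0.2875 -0.5955]
Step 3: x=[4.9926 9.4757 16.0848 24.8223] v=[-0.0552 -1.5831 0.4104 -0.8822]
Step 4: x=[4.9820 9.3387 16.1365 24.7067] v=[-0.1062 -1.3705 0.5168 -1.1560]
Step 5: x=[4.9651 9.2261 16.1970 24.5654] v=[-0.1687 -1.1264 0.6054 -1.4130]
Step 6: x=[4.9412 9.1406 16.2645 24.4004] v=[-0.2391 -0.8554 0.6753 -1.6498]
Step 7: x=[4.9099 9.0843 16.3371 24.2141] v=[-0.3133 -0.5630 0.7259 -1.8634]
Step 8: x=[4.8712 9.0588 16.4128 24.0090] v=[-0.3869 -0.2552 0.7571 -2.0511]
Max displacement = 2.9412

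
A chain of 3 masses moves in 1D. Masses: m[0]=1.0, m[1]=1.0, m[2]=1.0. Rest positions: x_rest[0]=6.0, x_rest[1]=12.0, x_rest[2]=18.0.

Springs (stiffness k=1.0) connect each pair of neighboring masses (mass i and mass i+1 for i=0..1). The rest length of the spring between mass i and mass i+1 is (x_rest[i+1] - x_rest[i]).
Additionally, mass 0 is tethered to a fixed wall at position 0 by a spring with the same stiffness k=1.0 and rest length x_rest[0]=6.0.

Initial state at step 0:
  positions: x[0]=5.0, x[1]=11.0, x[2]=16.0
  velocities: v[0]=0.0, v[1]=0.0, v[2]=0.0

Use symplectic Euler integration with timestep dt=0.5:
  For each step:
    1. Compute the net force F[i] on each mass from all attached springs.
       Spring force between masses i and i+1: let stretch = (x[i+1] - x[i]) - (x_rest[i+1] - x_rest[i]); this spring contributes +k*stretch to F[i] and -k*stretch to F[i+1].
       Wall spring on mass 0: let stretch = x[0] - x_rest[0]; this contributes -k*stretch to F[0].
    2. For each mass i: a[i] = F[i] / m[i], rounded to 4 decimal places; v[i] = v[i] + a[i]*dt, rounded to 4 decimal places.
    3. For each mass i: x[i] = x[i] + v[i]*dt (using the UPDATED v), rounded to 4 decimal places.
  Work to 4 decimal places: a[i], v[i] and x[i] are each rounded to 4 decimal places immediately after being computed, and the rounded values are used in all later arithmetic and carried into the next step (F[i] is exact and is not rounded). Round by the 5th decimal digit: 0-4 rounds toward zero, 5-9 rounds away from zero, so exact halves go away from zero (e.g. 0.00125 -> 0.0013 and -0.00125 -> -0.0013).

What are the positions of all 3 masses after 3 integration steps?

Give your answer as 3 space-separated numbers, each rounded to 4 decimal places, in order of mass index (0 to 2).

Answer: 5.7188 10.5469 16.9688

Derivation:
Step 0: x=[5.0000 11.0000 16.0000] v=[0.0000 0.0000 0.0000]
Step 1: x=[5.2500 10.7500 16.2500] v=[0.5000 -0.5000 0.5000]
Step 2: x=[5.5625 10.5000 16.6250] v=[0.6250 -0.5000 0.7500]
Step 3: x=[5.7188 10.5469 16.9688] v=[0.3125 0.0938 0.6875]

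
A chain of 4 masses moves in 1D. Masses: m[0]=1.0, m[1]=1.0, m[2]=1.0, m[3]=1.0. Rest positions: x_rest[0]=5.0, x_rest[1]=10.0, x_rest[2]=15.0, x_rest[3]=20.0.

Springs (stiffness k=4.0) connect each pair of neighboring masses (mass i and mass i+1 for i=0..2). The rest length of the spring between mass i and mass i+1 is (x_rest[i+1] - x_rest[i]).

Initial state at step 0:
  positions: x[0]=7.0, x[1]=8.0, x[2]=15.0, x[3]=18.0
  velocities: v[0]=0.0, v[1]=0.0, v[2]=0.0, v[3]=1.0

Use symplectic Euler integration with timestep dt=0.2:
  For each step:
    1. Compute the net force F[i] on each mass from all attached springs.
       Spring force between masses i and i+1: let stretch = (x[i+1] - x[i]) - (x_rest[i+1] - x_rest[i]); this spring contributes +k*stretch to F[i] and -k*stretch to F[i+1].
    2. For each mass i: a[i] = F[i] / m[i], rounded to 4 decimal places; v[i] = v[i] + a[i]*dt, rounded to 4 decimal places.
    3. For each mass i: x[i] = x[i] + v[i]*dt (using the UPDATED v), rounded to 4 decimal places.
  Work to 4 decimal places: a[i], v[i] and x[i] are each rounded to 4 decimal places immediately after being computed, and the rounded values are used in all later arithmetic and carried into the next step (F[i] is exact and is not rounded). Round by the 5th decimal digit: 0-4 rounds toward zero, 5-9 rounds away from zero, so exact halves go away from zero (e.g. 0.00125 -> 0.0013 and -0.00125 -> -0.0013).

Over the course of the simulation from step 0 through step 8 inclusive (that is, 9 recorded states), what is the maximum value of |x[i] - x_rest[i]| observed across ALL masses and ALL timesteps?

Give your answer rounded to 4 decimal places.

Step 0: x=[7.0000 8.0000 15.0000 18.0000] v=[0.0000 0.0000 0.0000 1.0000]
Step 1: x=[6.3600 8.9600 14.3600 18.5200] v=[-3.2000 4.8000 -3.2000 2.6000]
Step 2: x=[5.3360 10.3680 13.5216 19.1744] v=[-5.1200 7.0400 -4.1920 3.2720]
Step 3: x=[4.3171 11.4755 13.0831 19.7244] v=[-5.0944 5.5373 -2.1926 2.7498]
Step 4: x=[3.6436 11.6948 13.4500 20.0118] v=[-3.3677 1.0967 1.8344 1.4368]
Step 5: x=[3.4583 10.9068 14.5859 20.0493] v=[-0.9267 -3.9401 5.6797 0.1874]
Step 6: x=[3.6647 9.5157 16.0073 20.0126] v=[1.0321 -6.9556 7.1071 -0.1833]
Step 7: x=[4.0073 8.2271 17.0309 20.1351] v=[1.7129 -6.4431 5.1181 0.6125]
Step 8: x=[4.2250 7.6719 17.1426 20.5609] v=[1.0887 -2.7759 0.5584 2.1291]
Max displacement = 2.3281

Answer: 2.3281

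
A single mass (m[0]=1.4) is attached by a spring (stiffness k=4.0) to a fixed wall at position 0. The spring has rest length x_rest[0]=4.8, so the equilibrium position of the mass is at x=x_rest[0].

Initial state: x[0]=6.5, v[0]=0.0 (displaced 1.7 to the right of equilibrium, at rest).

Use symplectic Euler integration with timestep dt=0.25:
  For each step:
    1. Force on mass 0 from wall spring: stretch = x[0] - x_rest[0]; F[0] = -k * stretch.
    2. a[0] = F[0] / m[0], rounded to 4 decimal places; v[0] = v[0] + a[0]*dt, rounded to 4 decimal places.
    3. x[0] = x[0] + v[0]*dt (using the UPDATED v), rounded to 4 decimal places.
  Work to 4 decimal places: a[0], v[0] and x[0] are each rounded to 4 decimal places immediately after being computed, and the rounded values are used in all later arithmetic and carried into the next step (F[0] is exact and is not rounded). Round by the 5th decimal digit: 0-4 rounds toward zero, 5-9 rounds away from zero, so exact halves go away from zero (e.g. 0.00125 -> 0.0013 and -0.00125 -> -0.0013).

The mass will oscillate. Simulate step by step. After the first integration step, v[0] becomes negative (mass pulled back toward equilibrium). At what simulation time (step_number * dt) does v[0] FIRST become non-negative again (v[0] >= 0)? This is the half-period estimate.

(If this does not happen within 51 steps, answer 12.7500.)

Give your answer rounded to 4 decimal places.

Answer: 2.0000

Derivation:
Step 0: x=[6.5000] v=[0.0000]
Step 1: x=[6.1964] v=[-1.2143]
Step 2: x=[5.6435] v=[-2.2117]
Step 3: x=[4.9400] v=[-2.8142]
Step 4: x=[4.2115] v=[-2.9142]
Step 5: x=[3.5880] v=[-2.4939]
Step 6: x=[3.1810] v=[-1.6282]
Step 7: x=[3.0631] v=[-0.4718]
Step 8: x=[3.2553] v=[0.7689]
First v>=0 after going negative at step 8, time=2.0000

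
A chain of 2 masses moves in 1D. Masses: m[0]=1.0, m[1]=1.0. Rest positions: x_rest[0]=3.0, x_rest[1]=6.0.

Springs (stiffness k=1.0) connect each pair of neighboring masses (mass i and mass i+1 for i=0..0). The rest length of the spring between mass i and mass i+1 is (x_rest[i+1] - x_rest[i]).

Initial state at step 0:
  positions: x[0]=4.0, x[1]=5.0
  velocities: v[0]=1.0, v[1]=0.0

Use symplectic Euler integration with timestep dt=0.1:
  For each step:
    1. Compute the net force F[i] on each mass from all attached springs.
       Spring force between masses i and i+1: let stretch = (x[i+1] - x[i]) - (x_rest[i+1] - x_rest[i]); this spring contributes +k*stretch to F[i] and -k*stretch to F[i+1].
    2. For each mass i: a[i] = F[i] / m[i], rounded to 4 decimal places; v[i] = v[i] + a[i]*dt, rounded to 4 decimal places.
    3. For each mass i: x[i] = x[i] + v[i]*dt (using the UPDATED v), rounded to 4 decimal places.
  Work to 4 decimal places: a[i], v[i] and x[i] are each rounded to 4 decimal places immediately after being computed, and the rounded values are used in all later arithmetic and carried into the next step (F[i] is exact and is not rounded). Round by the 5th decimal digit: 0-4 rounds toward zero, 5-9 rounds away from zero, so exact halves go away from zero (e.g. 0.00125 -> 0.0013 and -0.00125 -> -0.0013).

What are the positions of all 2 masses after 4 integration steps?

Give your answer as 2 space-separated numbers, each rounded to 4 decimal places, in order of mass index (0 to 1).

Answer: 4.1961 5.2040

Derivation:
Step 0: x=[4.0000 5.0000] v=[1.0000 0.0000]
Step 1: x=[4.0800 5.0200] v=[0.8000 0.2000]
Step 2: x=[4.1394 5.0606] v=[0.5940 0.4060]
Step 3: x=[4.1780 5.1220] v=[0.3861 0.6139]
Step 4: x=[4.1961 5.2040] v=[0.1805 0.8195]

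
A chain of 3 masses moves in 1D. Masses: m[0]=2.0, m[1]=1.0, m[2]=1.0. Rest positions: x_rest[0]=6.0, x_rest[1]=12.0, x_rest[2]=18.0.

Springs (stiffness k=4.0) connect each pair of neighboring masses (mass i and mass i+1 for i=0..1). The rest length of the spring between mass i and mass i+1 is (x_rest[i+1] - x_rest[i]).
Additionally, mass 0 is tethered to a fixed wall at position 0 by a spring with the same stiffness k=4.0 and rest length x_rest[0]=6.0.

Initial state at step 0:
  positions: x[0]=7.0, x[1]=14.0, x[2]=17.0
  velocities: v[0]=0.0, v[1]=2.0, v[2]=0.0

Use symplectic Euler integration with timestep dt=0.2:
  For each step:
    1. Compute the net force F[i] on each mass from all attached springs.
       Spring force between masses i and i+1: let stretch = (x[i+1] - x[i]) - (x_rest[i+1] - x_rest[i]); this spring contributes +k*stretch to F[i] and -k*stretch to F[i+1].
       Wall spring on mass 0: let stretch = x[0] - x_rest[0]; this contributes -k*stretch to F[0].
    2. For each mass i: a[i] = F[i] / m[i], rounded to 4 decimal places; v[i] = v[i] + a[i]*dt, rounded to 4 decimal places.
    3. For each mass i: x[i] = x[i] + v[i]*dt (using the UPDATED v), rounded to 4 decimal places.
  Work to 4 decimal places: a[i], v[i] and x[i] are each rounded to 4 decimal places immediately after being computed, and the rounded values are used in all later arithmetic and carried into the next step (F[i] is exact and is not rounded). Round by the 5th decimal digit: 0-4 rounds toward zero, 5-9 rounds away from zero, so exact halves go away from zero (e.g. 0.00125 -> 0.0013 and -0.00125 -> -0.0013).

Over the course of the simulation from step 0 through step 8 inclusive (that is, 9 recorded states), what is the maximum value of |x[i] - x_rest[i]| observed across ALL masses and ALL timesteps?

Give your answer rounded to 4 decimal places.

Step 0: x=[7.0000 14.0000 17.0000] v=[0.0000 2.0000 0.0000]
Step 1: x=[7.0000 13.7600 17.4800] v=[0.0000 -1.2000 2.4000]
Step 2: x=[6.9808 13.0336 18.3248] v=[-0.0960 -3.6320 4.2240]
Step 3: x=[6.8874 12.1853 19.2830] v=[-0.4672 -4.2413 4.7910]
Step 4: x=[6.6668 11.6250 20.0656] v=[-1.1030 -2.8015 3.9128]
Step 5: x=[6.3095 11.6219 20.4577] v=[-1.7864 -0.0156 1.9603]
Step 6: x=[5.8725 12.1825 20.3960] v=[-2.1852 2.8031 -0.3083]
Step 7: x=[5.4705 13.0477 19.9802] v=[-2.0102 4.3259 -2.0791]
Step 8: x=[5.2370 13.8097 19.4152] v=[-1.1675 3.8101 -2.8251]
Max displacement = 2.4577

Answer: 2.4577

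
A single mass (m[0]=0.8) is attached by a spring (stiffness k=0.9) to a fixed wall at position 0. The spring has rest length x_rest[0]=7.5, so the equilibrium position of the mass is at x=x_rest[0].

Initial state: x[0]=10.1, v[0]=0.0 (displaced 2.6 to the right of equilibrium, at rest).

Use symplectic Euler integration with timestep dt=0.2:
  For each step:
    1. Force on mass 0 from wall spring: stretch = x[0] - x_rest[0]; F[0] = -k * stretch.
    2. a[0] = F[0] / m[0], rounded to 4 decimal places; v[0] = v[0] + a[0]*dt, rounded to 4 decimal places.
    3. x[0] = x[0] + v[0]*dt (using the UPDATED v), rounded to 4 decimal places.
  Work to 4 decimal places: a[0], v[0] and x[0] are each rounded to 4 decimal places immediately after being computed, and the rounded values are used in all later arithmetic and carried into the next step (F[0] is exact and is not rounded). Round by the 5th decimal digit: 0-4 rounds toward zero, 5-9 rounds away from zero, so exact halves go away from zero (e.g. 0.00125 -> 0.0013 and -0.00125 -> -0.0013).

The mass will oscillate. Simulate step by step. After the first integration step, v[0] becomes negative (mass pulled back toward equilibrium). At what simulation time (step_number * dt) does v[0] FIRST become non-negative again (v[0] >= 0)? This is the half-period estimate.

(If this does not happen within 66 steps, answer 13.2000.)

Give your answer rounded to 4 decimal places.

Answer: 3.0000

Derivation:
Step 0: x=[10.1000] v=[0.0000]
Step 1: x=[9.9830] v=[-0.5850]
Step 2: x=[9.7543] v=[-1.1437]
Step 3: x=[9.4241] v=[-1.6509]
Step 4: x=[9.0073] v=[-2.0838]
Step 5: x=[8.5227] v=[-2.4229]
Step 6: x=[7.9921] v=[-2.6530]
Step 7: x=[7.4394] v=[-2.7637]
Step 8: x=[6.8894] v=[-2.7501]
Step 9: x=[6.3669] v=[-2.6127]
Step 10: x=[5.8953] v=[-2.3578]
Step 11: x=[5.4960] v=[-1.9967]
Step 12: x=[5.1868] v=[-1.5458]
Step 13: x=[4.9817] v=[-1.0253]
Step 14: x=[4.8900] v=[-0.4587]
Step 15: x=[4.9157] v=[0.1286]
First v>=0 after going negative at step 15, time=3.0000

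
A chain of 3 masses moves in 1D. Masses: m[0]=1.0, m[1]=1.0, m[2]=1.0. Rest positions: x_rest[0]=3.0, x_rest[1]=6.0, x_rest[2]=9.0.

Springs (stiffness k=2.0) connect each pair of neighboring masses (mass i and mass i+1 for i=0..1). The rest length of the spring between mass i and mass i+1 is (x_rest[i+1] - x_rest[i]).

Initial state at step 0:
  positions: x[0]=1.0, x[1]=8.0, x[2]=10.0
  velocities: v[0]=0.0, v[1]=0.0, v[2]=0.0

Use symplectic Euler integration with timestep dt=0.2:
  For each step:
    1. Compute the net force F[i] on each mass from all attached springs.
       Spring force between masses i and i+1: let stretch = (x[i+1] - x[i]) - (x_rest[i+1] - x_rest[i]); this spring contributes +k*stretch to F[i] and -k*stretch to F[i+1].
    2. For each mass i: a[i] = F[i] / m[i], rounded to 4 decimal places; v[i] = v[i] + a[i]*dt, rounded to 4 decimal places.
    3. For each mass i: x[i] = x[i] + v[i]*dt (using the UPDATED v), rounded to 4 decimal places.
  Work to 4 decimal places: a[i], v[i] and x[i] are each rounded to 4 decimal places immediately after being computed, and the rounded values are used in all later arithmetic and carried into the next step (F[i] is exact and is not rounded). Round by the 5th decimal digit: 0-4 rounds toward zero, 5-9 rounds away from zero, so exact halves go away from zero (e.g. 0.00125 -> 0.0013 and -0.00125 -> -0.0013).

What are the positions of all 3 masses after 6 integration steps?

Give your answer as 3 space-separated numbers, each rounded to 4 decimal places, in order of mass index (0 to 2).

Answer: 4.6002 4.6193 9.7806

Derivation:
Step 0: x=[1.0000 8.0000 10.0000] v=[0.0000 0.0000 0.0000]
Step 1: x=[1.3200 7.6000 10.0800] v=[1.6000 -2.0000 0.4000]
Step 2: x=[1.9024 6.8960 10.2016] v=[2.9120 -3.5200 0.6080]
Step 3: x=[2.6443 6.0570 10.2988] v=[3.7094 -4.1952 0.4858]
Step 4: x=[3.4192 5.2843 10.2966] v=[3.8745 -3.8636 -0.0109]
Step 5: x=[4.1033 4.7634 10.1334] v=[3.4205 -2.6047 -0.8158]
Step 6: x=[4.6002 4.6193 9.7806] v=[2.4845 -0.7207 -1.7638]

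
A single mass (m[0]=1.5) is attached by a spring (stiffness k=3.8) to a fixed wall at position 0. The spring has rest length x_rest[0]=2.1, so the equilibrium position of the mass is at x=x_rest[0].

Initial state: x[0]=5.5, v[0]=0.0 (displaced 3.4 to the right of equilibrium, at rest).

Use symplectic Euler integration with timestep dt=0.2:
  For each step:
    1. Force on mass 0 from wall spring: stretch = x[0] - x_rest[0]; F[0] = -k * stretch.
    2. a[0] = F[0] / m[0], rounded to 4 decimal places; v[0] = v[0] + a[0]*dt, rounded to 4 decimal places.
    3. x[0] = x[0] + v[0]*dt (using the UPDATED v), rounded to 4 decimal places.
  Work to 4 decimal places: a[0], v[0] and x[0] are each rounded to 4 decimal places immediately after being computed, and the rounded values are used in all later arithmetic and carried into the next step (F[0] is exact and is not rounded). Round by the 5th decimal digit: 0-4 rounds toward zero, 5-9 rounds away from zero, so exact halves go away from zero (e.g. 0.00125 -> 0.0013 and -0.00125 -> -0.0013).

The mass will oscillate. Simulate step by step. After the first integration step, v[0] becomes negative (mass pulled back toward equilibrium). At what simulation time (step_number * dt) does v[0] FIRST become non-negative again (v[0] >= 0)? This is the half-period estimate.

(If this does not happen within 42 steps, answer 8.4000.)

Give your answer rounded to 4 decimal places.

Step 0: x=[5.5000] v=[0.0000]
Step 1: x=[5.1555] v=[-1.7227]
Step 2: x=[4.5013] v=[-3.2708]
Step 3: x=[3.6038] v=[-4.4875]
Step 4: x=[2.5539] v=[-5.2494]
Step 5: x=[1.4580] v=[-5.4794]
Step 6: x=[0.4272] v=[-5.1541]
Step 7: x=[-0.4341] v=[-4.3065]
Step 8: x=[-1.0386] v=[-3.0226]
Step 9: x=[-1.3251] v=[-1.4324]
Step 10: x=[-1.2645] v=[0.3030]
First v>=0 after going negative at step 10, time=2.0000

Answer: 2.0000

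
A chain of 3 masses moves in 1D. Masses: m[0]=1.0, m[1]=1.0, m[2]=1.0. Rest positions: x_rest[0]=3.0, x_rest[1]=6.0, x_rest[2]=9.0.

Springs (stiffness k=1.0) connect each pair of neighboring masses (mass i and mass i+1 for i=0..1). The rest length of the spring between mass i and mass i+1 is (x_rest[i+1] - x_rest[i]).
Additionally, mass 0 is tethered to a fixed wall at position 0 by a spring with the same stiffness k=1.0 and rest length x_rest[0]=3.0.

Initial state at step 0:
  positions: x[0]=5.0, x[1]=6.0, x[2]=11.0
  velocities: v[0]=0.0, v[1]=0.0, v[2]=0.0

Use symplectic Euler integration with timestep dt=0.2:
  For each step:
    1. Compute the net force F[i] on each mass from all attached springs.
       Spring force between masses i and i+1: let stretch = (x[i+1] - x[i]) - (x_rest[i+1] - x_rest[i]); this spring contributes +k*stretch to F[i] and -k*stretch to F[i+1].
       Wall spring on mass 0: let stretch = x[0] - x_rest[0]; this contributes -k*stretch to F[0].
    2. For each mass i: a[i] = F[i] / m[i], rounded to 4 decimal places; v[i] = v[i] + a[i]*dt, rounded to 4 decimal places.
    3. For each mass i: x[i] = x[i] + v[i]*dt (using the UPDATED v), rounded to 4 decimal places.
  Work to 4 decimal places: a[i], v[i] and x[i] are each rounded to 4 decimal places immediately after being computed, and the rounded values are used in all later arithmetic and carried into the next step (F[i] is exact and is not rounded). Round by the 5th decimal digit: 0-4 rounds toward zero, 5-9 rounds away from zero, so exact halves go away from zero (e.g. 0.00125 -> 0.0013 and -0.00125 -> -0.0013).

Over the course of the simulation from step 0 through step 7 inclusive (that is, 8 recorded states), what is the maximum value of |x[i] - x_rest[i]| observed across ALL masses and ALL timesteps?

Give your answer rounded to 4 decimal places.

Step 0: x=[5.0000 6.0000 11.0000] v=[0.0000 0.0000 0.0000]
Step 1: x=[4.8400 6.1600 10.9200] v=[-0.8000 0.8000 -0.4000]
Step 2: x=[4.5392 6.4576 10.7696] v=[-1.5040 1.4880 -0.7520]
Step 3: x=[4.1336 6.8509 10.5667] v=[-2.0282 1.9667 -1.0144]
Step 4: x=[3.6713 7.2842 10.3352] v=[-2.3115 2.1664 -1.1576]
Step 5: x=[3.2067 7.6950 10.1016] v=[-2.3232 2.0540 -1.1678]
Step 6: x=[2.7933 8.0225 9.8918] v=[-2.0669 1.6377 -1.0491]
Step 7: x=[2.4774 8.2156 9.7272] v=[-1.5797 0.9657 -0.8230]
Max displacement = 2.2156

Answer: 2.2156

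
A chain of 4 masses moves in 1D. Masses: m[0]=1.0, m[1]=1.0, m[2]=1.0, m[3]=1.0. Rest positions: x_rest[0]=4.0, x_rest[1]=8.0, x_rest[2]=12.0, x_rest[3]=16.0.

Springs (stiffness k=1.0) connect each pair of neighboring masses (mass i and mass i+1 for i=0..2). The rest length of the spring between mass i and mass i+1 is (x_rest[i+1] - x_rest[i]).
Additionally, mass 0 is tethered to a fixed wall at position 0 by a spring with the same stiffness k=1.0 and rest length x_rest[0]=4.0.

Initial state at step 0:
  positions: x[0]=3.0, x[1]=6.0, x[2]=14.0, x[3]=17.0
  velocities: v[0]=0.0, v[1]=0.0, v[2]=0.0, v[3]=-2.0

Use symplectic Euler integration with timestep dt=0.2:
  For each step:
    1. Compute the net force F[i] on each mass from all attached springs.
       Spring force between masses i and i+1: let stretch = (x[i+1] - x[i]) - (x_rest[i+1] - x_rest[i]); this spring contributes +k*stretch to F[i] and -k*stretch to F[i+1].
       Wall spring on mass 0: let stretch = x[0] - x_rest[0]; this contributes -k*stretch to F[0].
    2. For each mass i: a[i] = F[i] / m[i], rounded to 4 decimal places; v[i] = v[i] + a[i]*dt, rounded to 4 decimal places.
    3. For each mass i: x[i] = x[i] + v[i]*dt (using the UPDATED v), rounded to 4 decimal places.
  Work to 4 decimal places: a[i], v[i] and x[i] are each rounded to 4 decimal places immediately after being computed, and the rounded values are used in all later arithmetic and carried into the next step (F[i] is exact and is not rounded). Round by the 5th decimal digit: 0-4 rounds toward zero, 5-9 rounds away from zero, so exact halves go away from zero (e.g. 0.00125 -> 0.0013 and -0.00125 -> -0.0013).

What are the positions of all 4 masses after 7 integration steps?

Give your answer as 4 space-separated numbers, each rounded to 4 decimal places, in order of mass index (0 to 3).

Step 0: x=[3.0000 6.0000 14.0000 17.0000] v=[0.0000 0.0000 0.0000 -2.0000]
Step 1: x=[3.0000 6.2000 13.8000 16.6400] v=[0.0000 1.0000 -1.0000 -1.8000]
Step 2: x=[3.0080 6.5760 13.4096 16.3264] v=[0.0400 1.8800 -1.9520 -1.5680]
Step 3: x=[3.0384 7.0826 12.8625 16.0561] v=[0.1520 2.5331 -2.7354 -1.3514]
Step 4: x=[3.1090 7.6586 12.2120 15.8181] v=[0.3532 2.8802 -3.2527 -1.1901]
Step 5: x=[3.2373 8.2348 11.5236 15.5958] v=[0.6413 2.8810 -3.4422 -1.1113]
Step 6: x=[3.4360 8.7427 10.8665 15.3707] v=[0.9933 2.5393 -3.2855 -1.1257]
Step 7: x=[3.7095 9.1232 10.3046 15.1254] v=[1.3674 1.9027 -2.8094 -1.2265]

Answer: 3.7095 9.1232 10.3046 15.1254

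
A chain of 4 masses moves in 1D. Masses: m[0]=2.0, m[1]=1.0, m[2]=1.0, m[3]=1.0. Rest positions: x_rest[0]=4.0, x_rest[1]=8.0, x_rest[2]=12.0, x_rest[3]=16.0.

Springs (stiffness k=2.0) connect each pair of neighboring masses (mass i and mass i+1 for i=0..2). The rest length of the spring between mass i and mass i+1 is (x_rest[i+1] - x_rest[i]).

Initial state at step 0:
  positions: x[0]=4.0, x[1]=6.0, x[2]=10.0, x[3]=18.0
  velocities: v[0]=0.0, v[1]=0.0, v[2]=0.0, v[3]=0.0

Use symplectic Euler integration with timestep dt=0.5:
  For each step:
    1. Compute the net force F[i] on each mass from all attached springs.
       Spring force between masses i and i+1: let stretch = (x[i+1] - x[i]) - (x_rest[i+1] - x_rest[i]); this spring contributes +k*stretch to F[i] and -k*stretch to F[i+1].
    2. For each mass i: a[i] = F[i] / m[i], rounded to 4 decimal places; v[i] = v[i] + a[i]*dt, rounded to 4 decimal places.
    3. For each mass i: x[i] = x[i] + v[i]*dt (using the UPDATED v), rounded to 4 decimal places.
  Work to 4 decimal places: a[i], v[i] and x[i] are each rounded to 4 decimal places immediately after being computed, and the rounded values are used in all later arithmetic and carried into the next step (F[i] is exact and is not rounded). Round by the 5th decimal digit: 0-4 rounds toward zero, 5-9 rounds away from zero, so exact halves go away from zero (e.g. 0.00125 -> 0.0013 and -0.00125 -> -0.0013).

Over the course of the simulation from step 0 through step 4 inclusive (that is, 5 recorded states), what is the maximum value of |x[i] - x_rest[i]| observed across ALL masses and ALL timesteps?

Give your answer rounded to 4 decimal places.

Answer: 2.2500

Derivation:
Step 0: x=[4.0000 6.0000 10.0000 18.0000] v=[0.0000 0.0000 0.0000 0.0000]
Step 1: x=[3.5000 7.0000 12.0000 16.0000] v=[-1.0000 2.0000 4.0000 -4.0000]
Step 2: x=[2.8750 8.7500 13.5000 14.0000] v=[-1.2500 3.5000 3.0000 -4.0000]
Step 3: x=[2.7188 9.9375 12.8750 13.7500] v=[-0.3125 2.3750 -1.2500 -0.5000]
Step 4: x=[3.3673 8.9844 11.2188 15.0625] v=[1.2969 -1.9062 -3.3125 2.6250]
Max displacement = 2.2500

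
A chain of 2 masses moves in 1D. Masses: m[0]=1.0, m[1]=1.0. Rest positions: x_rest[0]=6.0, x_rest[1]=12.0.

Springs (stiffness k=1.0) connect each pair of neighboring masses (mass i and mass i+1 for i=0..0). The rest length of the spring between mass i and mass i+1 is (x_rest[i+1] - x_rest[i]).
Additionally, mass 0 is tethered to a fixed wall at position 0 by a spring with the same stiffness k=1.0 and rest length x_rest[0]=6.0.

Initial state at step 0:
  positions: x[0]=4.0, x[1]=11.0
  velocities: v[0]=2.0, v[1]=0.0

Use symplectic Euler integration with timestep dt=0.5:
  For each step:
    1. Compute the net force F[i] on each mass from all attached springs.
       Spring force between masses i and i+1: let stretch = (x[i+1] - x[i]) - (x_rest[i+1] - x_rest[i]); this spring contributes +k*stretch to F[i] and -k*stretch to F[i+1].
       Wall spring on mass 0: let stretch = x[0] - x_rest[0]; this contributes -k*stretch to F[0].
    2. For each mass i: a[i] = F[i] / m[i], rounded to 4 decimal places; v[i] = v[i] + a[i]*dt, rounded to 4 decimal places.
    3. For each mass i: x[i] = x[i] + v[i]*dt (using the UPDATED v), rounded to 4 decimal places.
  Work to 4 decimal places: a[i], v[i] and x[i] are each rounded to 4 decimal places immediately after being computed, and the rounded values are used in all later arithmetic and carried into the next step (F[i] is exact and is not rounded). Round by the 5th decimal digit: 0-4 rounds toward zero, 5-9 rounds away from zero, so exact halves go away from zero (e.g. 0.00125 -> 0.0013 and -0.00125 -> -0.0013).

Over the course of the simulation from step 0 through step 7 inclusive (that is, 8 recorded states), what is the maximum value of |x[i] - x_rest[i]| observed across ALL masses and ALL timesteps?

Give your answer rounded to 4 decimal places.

Answer: 3.2719

Derivation:
Step 0: x=[4.0000 11.0000] v=[2.0000 0.0000]
Step 1: x=[5.7500 10.7500] v=[3.5000 -0.5000]
Step 2: x=[7.3125 10.7500] v=[3.1250 0.0000]
Step 3: x=[7.9063 11.3907] v=[1.1875 1.2813]
Step 4: x=[7.3946 12.6603] v=[-1.0235 2.5391]
Step 5: x=[6.3506 14.1135] v=[-2.0880 2.9063]
Step 6: x=[5.6597 15.1260] v=[-1.3819 2.0249]
Step 7: x=[5.9204 15.2719] v=[0.5214 0.2918]
Max displacement = 3.2719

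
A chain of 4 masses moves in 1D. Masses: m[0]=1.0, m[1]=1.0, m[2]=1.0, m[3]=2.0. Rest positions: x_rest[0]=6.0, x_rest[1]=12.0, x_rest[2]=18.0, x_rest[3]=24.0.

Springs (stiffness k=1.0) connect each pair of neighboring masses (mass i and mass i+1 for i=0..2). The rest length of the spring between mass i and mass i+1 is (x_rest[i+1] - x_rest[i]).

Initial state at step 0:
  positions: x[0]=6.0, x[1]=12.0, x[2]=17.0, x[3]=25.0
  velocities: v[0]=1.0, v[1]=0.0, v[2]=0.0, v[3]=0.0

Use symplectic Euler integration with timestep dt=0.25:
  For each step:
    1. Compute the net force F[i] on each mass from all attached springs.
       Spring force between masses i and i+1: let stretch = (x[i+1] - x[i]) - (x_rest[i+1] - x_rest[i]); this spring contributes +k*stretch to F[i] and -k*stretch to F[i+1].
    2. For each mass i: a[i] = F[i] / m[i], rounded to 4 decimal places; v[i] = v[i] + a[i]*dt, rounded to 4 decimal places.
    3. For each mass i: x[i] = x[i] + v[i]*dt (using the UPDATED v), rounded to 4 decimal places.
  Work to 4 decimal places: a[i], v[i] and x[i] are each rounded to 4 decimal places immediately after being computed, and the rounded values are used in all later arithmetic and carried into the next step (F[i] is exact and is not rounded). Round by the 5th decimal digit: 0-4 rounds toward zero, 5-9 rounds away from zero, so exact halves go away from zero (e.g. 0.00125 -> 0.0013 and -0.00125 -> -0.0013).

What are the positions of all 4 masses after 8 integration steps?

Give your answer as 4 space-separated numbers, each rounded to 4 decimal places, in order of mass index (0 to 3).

Step 0: x=[6.0000 12.0000 17.0000 25.0000] v=[1.0000 0.0000 0.0000 0.0000]
Step 1: x=[6.2500 11.9375 17.1875 24.9375] v=[1.0000 -0.2500 0.7500 -0.2500]
Step 2: x=[6.4805 11.8477 17.5313 24.8203] v=[0.9219 -0.3594 1.3750 -0.4688]
Step 3: x=[6.6714 11.7776 17.9754 24.6628] v=[0.7637 -0.2803 1.7764 -0.6299]
Step 4: x=[6.8065 11.7758 18.4501 24.4839] v=[0.5403 -0.0074 1.8988 -0.7158]
Step 5: x=[6.8772 11.8805 18.8848 24.3039] v=[0.2826 0.4189 1.7387 -0.7200]
Step 6: x=[6.8856 12.1103 19.2204 24.1421] v=[0.0334 0.9192 1.3424 -0.6474]
Step 7: x=[6.8455 12.4580 19.4192 24.0140] v=[-0.1604 1.3906 0.7953 -0.5126]
Step 8: x=[6.7812 12.8900 19.4701 23.9298] v=[-0.2573 1.7278 0.2037 -0.3370]

Answer: 6.7812 12.8900 19.4701 23.9298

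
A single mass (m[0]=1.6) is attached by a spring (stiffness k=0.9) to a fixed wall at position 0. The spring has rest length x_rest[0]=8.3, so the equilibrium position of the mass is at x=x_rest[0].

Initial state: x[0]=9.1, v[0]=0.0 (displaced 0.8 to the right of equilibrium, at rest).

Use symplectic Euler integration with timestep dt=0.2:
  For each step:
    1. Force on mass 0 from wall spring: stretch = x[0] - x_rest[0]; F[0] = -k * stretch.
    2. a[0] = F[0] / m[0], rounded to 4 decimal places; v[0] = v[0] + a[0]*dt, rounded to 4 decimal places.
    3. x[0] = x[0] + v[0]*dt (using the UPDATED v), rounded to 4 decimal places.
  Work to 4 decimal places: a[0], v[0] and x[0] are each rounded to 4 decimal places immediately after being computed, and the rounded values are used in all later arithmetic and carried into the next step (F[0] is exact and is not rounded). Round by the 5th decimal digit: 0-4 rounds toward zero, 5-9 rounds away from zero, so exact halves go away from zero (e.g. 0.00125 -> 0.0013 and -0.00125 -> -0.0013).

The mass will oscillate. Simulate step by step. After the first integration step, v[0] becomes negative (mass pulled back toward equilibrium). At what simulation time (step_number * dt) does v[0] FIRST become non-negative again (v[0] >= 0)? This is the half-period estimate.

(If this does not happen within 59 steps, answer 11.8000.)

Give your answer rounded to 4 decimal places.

Answer: 4.2000

Derivation:
Step 0: x=[9.1000] v=[0.0000]
Step 1: x=[9.0820] v=[-0.0900]
Step 2: x=[9.0464] v=[-0.1780]
Step 3: x=[8.9940] v=[-0.2620]
Step 4: x=[8.9260] v=[-0.3401]
Step 5: x=[8.8439] v=[-0.4105]
Step 6: x=[8.7496] v=[-0.4717]
Step 7: x=[8.6451] v=[-0.5223]
Step 8: x=[8.5329] v=[-0.5611]
Step 9: x=[8.4154] v=[-0.5873]
Step 10: x=[8.2953] v=[-0.6003]
Step 11: x=[8.1753] v=[-0.5998]
Step 12: x=[8.0581] v=[-0.5858]
Step 13: x=[7.9464] v=[-0.5586]
Step 14: x=[7.8426] v=[-0.5188]
Step 15: x=[7.7491] v=[-0.4673]
Step 16: x=[7.6680] v=[-0.4053]
Step 17: x=[7.6012] v=[-0.3342]
Step 18: x=[7.5501] v=[-0.2556]
Step 19: x=[7.5159] v=[-0.1712]
Step 20: x=[7.4993] v=[-0.0830]
Step 21: x=[7.5007] v=[0.0071]
First v>=0 after going negative at step 21, time=4.2000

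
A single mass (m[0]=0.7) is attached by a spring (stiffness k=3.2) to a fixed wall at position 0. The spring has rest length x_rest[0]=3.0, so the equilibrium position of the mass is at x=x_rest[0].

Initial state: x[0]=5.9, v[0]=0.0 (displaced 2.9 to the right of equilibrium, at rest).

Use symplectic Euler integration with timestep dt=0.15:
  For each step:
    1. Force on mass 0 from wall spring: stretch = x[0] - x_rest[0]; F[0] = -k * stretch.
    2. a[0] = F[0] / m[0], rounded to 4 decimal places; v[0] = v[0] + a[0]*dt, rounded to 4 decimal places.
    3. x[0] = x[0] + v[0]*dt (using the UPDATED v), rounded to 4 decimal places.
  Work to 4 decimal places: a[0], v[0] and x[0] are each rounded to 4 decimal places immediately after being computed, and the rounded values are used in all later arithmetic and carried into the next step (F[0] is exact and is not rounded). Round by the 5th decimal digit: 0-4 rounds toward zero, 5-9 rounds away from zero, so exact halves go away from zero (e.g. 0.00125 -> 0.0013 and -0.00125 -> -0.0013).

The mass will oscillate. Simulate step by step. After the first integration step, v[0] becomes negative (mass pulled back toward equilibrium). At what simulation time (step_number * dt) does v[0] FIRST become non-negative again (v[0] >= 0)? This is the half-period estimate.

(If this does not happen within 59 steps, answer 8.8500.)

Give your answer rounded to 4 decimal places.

Answer: 1.5000

Derivation:
Step 0: x=[5.9000] v=[0.0000]
Step 1: x=[5.6017] v=[-1.9886]
Step 2: x=[5.0358] v=[-3.7726]
Step 3: x=[4.2605] v=[-5.1686]
Step 4: x=[3.3556] v=[-6.0329]
Step 5: x=[2.4141] v=[-6.2767]
Step 6: x=[1.5329] v=[-5.8749]
Step 7: x=[0.8026] v=[-4.8689]
Step 8: x=[0.2983] v=[-3.3621]
Step 9: x=[0.0719] v=[-1.5095]
Step 10: x=[0.1466] v=[0.4983]
First v>=0 after going negative at step 10, time=1.5000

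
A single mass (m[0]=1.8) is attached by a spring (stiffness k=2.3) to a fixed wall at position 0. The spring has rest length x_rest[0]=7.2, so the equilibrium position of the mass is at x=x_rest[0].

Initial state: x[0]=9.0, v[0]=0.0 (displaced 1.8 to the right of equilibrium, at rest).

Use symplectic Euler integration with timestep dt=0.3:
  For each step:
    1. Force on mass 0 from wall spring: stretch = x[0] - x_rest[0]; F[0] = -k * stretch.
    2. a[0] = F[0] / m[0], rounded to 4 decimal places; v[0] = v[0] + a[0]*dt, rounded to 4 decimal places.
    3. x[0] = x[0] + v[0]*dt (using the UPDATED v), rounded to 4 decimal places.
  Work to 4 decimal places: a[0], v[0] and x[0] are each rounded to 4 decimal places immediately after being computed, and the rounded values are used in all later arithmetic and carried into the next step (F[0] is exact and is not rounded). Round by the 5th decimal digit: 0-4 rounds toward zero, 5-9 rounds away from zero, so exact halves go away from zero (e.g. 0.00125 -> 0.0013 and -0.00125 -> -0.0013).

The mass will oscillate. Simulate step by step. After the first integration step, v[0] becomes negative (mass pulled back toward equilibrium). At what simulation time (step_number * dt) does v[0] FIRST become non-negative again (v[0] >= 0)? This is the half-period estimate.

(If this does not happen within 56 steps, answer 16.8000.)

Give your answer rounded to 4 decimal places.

Step 0: x=[9.0000] v=[0.0000]
Step 1: x=[8.7930] v=[-0.6900]
Step 2: x=[8.4028] v=[-1.3007]
Step 3: x=[7.8743] v=[-1.7618]
Step 4: x=[7.2682] v=[-2.0203]
Step 5: x=[6.6543] v=[-2.0464]
Step 6: x=[6.1031] v=[-1.8372]
Step 7: x=[5.6781] v=[-1.4167]
Step 8: x=[5.4281] v=[-0.8333]
Step 9: x=[5.3819] v=[-0.1541]
Step 10: x=[5.5447] v=[0.5428]
First v>=0 after going negative at step 10, time=3.0000

Answer: 3.0000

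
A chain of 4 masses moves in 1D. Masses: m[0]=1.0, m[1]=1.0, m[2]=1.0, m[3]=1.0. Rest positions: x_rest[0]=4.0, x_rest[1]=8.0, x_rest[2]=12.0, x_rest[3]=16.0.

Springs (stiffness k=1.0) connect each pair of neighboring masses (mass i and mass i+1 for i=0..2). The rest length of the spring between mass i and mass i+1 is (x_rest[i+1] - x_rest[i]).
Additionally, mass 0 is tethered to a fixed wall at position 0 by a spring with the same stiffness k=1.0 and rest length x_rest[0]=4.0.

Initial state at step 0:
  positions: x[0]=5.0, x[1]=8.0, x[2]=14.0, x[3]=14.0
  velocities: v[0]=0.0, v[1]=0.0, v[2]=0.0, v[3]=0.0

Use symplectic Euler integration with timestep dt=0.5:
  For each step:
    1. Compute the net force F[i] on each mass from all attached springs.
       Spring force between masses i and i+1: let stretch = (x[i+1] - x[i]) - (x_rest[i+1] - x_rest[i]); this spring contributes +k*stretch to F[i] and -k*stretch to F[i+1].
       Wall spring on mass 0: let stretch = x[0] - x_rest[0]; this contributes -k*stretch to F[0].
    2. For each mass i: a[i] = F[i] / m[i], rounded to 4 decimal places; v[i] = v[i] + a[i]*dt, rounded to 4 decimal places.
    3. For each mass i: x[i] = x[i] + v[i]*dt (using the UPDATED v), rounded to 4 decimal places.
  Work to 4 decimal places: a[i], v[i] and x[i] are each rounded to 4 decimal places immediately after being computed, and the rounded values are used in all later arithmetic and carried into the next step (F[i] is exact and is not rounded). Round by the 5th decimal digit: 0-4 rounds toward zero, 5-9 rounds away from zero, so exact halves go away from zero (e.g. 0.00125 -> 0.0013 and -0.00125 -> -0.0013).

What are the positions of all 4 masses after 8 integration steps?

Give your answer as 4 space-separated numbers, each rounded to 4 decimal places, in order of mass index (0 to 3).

Answer: 2.2554 8.5677 12.1911 16.0776

Derivation:
Step 0: x=[5.0000 8.0000 14.0000 14.0000] v=[0.0000 0.0000 0.0000 0.0000]
Step 1: x=[4.5000 8.7500 12.5000 15.0000] v=[-1.0000 1.5000 -3.0000 2.0000]
Step 2: x=[3.9375 9.3750 10.6875 16.3750] v=[-1.1250 1.2500 -3.6250 2.7500]
Step 3: x=[3.7500 8.9688 9.9688 17.3282] v=[-0.3750 -0.8125 -1.4375 1.9063]
Step 4: x=[3.9297 7.5079 10.8399 17.4415] v=[0.3594 -2.9219 1.7422 0.2266]
Step 5: x=[4.0216 5.9854 12.5284 16.9044] v=[0.1837 -3.0450 3.3770 -1.0742]
Step 6: x=[3.5990 5.6077 13.6752 16.2733] v=[-0.8452 -0.7554 2.2935 -1.2622]
Step 7: x=[2.7788 6.7447 13.4546 15.9927] v=[-1.6404 2.2740 -0.4412 -0.5613]
Step 8: x=[2.2554 8.5677 12.1911 16.0776] v=[-1.0469 3.6460 -2.5271 0.1697]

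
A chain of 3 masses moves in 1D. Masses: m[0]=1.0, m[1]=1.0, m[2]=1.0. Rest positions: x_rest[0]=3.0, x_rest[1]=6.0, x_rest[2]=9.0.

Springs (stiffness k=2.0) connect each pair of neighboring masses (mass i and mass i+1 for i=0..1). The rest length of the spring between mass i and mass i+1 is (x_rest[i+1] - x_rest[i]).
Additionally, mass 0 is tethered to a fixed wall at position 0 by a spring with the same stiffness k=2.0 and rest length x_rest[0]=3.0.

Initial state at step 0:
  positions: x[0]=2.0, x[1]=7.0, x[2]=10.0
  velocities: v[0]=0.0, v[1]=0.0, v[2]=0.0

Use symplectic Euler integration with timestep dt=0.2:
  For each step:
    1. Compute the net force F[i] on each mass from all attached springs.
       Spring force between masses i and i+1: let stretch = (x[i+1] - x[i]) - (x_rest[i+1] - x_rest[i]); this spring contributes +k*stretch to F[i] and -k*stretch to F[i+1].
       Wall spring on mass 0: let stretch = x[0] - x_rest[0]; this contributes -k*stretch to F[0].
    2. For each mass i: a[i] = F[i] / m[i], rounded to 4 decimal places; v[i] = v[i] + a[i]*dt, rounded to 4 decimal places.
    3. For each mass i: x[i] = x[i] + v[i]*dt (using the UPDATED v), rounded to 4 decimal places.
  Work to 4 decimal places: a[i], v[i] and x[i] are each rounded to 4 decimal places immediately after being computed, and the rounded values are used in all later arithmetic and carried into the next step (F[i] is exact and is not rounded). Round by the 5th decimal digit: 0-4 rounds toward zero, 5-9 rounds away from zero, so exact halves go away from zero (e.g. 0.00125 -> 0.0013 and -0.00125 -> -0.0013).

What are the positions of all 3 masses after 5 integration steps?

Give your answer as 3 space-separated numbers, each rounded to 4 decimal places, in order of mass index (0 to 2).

Step 0: x=[2.0000 7.0000 10.0000] v=[0.0000 0.0000 0.0000]
Step 1: x=[2.2400 6.8400 10.0000] v=[1.2000 -0.8000 0.0000]
Step 2: x=[2.6688 6.5648 9.9872] v=[2.1440 -1.3760 -0.0640]
Step 3: x=[3.1958 6.2517 9.9406] v=[2.6349 -1.5654 -0.2330]
Step 4: x=[3.7116 5.9893 9.8389] v=[2.5789 -1.3122 -0.5086]
Step 5: x=[4.1127 5.8526 9.6692] v=[2.0053 -0.6834 -0.8484]

Answer: 4.1127 5.8526 9.6692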